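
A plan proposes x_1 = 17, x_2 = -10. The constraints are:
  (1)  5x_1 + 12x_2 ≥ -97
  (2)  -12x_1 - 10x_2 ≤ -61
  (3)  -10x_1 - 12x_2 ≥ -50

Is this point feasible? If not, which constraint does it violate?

(1): -35 ≥ -97 ✓
(2): -104 ≤ -61 ✓
(3): -50 ≥ -50 ✓

feasible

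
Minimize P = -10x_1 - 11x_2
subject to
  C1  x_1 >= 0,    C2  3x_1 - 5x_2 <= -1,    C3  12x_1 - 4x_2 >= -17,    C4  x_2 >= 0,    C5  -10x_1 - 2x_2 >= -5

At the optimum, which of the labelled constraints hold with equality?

C1 and C5

Vertices and P = -10x_1 - 11x_2:
  (0, 1/5) → P = -11/5
  (0, 5/2) → P = -55/2
  (23/56, 25/56) → P = -505/56

The minimum is at (0, 5/2). Substituting into each constraint, equality holds for C1 and C5; the remaining constraints have slack.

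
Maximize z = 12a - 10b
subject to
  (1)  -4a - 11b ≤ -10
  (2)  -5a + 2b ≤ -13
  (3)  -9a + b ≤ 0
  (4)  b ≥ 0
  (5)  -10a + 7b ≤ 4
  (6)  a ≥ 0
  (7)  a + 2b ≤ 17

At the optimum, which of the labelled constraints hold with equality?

(4) and (7)

Corner points and z = 12a - 10b:
  (13/5, 0) → z = 156/5
  (5, 6) → z = 0
  (17, 0) → z = 204

The maximum is at (17, 0). Substituting into each constraint, equality holds for (4) and (7); the remaining constraints have slack.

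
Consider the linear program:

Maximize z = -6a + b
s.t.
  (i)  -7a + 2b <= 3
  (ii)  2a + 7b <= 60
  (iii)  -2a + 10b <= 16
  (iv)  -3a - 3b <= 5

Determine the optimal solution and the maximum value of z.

a = -19/27, b = -26/27, maximum z = 88/27

Vertices and z = -6a + b:
  (1/33, 53/33) → z = 47/33
  (-19/27, -26/27) → z = 88/27
  (244/17, 76/17) → z = -1388/17
The feasible region is unbounded (it extends along (7, -2), (1, -1)), but z strictly decreases along every unbounded feasible direction, so there is no improving ray and the maximum is attained at a vertex.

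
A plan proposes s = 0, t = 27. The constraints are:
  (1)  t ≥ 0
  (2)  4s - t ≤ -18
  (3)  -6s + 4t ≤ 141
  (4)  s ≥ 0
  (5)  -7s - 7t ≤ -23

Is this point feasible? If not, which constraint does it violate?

(1): 27 ≥ 0 ✓
(2): -27 ≤ -18 ✓
(3): 108 ≤ 141 ✓
(4): 0 ≥ 0 ✓
(5): -189 ≤ -23 ✓

feasible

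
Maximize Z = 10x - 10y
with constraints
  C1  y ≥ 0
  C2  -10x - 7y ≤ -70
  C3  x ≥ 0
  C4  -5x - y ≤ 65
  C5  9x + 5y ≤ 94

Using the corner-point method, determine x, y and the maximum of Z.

x = 94/9, y = 0, maximum Z = 940/9

Vertices and Z = 10x - 10y:
  (7, 0) → Z = 70
  (94/9, 0) → Z = 940/9
  (0, 10) → Z = -100
  (0, 94/5) → Z = -188

At the optimal vertex, y = 0 and 9x + 5y = 94.
Solving simultaneously gives x = 94/9, y = 0.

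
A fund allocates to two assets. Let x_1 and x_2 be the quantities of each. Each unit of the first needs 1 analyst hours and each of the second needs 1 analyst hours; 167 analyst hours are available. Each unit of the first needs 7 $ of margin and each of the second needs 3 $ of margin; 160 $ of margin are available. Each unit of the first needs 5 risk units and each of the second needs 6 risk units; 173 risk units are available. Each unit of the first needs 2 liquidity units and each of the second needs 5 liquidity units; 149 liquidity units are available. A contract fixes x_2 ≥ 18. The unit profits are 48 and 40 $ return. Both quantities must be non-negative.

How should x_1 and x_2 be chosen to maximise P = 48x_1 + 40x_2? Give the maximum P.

x_1 = 13, x_2 = 18, maximum P = 1344

Corner points and P = 48x_1 + 40x_2:
  (0, 173/6) → P = 3460/3
  (0, 18) → P = 720
  (13, 18) → P = 1344

At the optimal vertex, 5x_1 + 6x_2 = 173 and x_2 = 18.
Solving simultaneously gives x_1 = 13, x_2 = 18.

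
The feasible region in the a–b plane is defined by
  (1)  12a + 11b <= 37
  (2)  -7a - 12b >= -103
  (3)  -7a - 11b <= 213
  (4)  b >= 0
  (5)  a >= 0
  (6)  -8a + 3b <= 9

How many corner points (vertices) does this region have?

The feasible vertices (each the meet of two boundaries and inside every other half-plane) are:
  (37/12, 0)
  (3/31, 101/31)
  (0, 0)
  (0, 3)

4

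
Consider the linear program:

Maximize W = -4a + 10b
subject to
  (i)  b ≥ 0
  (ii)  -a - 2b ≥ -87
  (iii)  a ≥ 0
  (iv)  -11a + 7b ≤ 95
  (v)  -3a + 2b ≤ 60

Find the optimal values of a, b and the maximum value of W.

a = 419/29, b = 1052/29, maximum W = 8844/29

Corner points and W = -4a + 10b:
  (87, 0) → W = -348
  (0, 0) → W = 0
  (419/29, 1052/29) → W = 8844/29
  (0, 95/7) → W = 950/7

The optimum lies where -a - 2b = -87 and -11a + 7b = 95.
Solving simultaneously gives a = 419/29, b = 1052/29.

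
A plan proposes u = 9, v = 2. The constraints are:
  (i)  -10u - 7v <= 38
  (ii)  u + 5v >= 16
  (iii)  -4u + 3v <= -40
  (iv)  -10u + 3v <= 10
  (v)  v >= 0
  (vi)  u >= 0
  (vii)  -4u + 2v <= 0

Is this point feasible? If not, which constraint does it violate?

not feasible — violates (iii)

Constraint (iii): -4u + 3v = -30, which is not ≤ -40. All other constraints are satisfied.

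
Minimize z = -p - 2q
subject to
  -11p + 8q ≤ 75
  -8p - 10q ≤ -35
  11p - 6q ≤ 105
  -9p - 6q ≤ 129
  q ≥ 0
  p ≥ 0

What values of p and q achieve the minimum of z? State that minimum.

p = 645/11, q = 90, minimum z = -2625/11

Corner points and z = -p - 2q:
  (645/11, 90) → z = -2625/11
  (0, 75/8) → z = -75/4
  (35/8, 0) → z = -35/8
  (0, 7/2) → z = -7
  (105/11, 0) → z = -105/11

At the optimal vertex, -11p + 8q = 75 and 11p - 6q = 105.
Solving simultaneously gives p = 645/11, q = 90.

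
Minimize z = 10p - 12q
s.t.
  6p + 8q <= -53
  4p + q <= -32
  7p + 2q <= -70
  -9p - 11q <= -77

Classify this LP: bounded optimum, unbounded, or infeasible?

infeasible

The boundaries 6p + 8q = -53 and 7p + 2q = -70 meet at (-227/22, 49/44), but that point violates -9p - 11q ≤ -77. Every candidate vertex is excluded by some other constraint, so the feasible region is empty.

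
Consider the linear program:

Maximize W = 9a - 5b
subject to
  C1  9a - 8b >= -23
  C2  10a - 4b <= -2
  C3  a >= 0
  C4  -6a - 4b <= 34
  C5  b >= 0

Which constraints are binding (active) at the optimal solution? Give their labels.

Corner points and W = 9a - 5b:
  (19/11, 53/11) → W = -94/11
  (0, 23/8) → W = -115/8
  (0, 1/2) → W = -5/2

The maximum is at (0, 1/2). Substituting into each constraint, equality holds for C2 and C3; the remaining constraints have slack.

C2 and C3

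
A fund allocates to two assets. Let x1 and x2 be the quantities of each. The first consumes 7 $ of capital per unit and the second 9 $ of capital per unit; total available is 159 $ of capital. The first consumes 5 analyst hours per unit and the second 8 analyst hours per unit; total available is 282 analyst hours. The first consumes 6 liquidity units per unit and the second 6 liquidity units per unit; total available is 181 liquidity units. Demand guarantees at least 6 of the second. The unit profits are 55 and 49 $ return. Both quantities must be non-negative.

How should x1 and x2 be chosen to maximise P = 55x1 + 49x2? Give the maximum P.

Corner points and P = 55x1 + 49x2:
  (0, 53/3) → P = 2597/3
  (0, 6) → P = 294
  (15, 6) → P = 1119

x1 = 15, x2 = 6, maximum P = 1119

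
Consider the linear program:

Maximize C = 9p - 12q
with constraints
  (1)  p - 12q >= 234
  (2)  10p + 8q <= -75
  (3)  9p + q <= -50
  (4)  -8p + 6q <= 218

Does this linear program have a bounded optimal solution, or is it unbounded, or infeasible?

unbounded

From the feasible point (-366/109, -2156/109), moving in the direction (-6, -8) keeps every constraint satisfied while C increases without bound.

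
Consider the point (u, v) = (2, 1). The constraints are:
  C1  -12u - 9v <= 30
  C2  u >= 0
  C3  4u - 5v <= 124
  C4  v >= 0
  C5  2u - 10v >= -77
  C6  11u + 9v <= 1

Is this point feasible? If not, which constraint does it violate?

Constraint C6: 11u + 9v = 31, which is not ≤ 1. All other constraints are satisfied.

not feasible — violates C6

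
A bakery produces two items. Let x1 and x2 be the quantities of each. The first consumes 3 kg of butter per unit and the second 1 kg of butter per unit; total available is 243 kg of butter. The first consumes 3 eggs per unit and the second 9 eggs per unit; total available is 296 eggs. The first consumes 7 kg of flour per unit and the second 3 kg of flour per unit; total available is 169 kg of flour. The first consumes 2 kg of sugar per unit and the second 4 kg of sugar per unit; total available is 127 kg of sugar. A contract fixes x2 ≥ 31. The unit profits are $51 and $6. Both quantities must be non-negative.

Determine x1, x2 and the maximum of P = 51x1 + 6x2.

x1 = 3/2, x2 = 31, maximum P = 525/2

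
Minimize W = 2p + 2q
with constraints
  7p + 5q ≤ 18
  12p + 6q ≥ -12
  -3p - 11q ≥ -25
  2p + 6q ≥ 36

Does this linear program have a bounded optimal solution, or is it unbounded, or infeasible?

infeasible

The boundaries 7p + 5q = 18 and 12p + 6q = -12 meet at (-28/3, 50/3), but that point violates -3p - 11q ≥ -25. Every candidate vertex is excluded by some other constraint, so the feasible region is empty.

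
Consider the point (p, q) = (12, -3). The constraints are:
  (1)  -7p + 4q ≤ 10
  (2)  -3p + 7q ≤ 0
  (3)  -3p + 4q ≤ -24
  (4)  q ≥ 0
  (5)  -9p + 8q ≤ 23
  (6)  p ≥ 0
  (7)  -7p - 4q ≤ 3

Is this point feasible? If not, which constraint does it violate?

Constraint (4): q = -3, which is not ≥ 0. All other constraints are satisfied.

not feasible — violates (4)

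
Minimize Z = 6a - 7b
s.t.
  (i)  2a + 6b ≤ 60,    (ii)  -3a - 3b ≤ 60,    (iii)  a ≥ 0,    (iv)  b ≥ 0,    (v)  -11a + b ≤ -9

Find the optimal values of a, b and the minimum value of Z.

a = 57/34, b = 321/34, minimum Z = -1905/34

The binding constraints are 2a + 6b = 60 and -11a + b = -9.
Solving simultaneously gives a = 57/34, b = 321/34.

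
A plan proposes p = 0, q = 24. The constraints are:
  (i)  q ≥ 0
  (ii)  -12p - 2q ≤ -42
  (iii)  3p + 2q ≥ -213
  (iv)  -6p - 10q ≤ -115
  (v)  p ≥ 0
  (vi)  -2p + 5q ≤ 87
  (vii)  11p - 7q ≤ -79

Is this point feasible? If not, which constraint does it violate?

Constraint (vi): -2p + 5q = 120, which is not ≤ 87. All other constraints are satisfied.

not feasible — violates (vi)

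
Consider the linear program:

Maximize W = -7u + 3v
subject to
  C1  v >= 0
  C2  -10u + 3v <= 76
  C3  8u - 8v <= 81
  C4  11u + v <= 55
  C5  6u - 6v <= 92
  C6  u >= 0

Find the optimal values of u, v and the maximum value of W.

u = 89/43, v = 1386/43, maximum W = 3535/43

Extreme points and W = -7u + 3v:
  (5, 0) → W = -35
  (0, 0) → W = 0
  (89/43, 1386/43) → W = 3535/43
  (0, 76/3) → W = 76

The binding constraints are -10u + 3v = 76 and 11u + v = 55.
Solving simultaneously gives u = 89/43, v = 1386/43.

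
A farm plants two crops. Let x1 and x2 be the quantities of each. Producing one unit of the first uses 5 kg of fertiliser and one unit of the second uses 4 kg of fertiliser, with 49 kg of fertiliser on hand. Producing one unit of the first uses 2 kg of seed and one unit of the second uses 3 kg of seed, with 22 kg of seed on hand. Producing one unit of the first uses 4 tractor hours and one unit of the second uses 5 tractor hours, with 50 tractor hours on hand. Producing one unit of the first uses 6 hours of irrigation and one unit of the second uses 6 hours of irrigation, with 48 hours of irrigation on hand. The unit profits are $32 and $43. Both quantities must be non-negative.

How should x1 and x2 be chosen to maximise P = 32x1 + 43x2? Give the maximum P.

Feasible corners and P = 32x1 + 43x2:
  (0, 0) → P = 0
  (0, 22/3) → P = 946/3
  (8, 0) → P = 256
  (2, 6) → P = 322

At the optimal vertex, 2x1 + 3x2 = 22 and 6x1 + 6x2 = 48.
Solving simultaneously gives x1 = 2, x2 = 6.

x1 = 2, x2 = 6, maximum P = 322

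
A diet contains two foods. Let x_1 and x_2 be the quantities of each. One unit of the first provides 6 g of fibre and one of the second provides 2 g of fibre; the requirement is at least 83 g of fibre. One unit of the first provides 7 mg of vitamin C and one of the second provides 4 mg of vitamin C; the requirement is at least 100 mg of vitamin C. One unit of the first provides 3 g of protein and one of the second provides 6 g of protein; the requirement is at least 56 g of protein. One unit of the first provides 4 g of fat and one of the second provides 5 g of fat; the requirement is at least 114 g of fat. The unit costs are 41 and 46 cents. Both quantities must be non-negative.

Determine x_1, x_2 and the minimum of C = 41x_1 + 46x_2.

Vertices and C = 41x_1 + 46x_2:
  (0, 83/2) → C = 1909
  (57/2, 0) → C = 2337/2
  (17/2, 16) → C = 2169/2
The feasible region is unbounded (it extends along (0, 1), (1, 0)), but C strictly increases along every unbounded feasible direction, so there is no improving ray and the minimum is attained at a vertex.

x_1 = 17/2, x_2 = 16, minimum C = 2169/2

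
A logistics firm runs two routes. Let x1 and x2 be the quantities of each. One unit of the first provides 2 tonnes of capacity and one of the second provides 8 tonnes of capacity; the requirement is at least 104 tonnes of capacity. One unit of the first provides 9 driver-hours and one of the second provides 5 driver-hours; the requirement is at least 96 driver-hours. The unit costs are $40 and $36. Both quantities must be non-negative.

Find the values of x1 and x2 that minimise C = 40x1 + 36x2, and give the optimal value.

x1 = 4, x2 = 12, minimum C = 592

Vertices and C = 40x1 + 36x2:
  (0, 96/5) → C = 3456/5
  (52, 0) → C = 2080
  (4, 12) → C = 592
The feasible region is unbounded (it extends along (0, 1), (1, 0)), but C strictly increases along every unbounded feasible direction, so there is no improving ray and the minimum is attained at a vertex.

The optimum lies where 2x1 + 8x2 = 104 and 9x1 + 5x2 = 96.
Solving simultaneously gives x1 = 4, x2 = 12.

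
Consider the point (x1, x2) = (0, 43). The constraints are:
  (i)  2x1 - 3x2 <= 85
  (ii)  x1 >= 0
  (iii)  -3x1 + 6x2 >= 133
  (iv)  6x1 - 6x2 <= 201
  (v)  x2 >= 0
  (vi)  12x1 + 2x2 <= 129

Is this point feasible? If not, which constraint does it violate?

(i): -129 ≤ 85 ✓
(ii): 0 ≥ 0 ✓
(iii): 258 ≥ 133 ✓
(iv): -258 ≤ 201 ✓
(v): 43 ≥ 0 ✓
(vi): 86 ≤ 129 ✓

feasible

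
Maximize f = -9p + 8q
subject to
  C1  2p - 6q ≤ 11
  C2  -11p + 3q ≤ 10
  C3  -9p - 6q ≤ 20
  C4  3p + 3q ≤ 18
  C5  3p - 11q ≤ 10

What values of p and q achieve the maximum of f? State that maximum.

The binding constraints are -11p + 3q = 10 and 3p + 3q = 18.
Solving simultaneously gives p = 4/7, q = 38/7.

p = 4/7, q = 38/7, maximum f = 268/7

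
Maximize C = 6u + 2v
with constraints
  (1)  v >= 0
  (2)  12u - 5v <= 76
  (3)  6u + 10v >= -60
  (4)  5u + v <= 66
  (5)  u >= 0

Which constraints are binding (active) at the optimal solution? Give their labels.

Vertices and C = 6u + 2v:
  (19/3, 0) → C = 38
  (0, 0) → C = 0
  (406/37, 412/37) → C = 3260/37
  (0, 66) → C = 132

The maximum is at (0, 66). Substituting into each constraint, equality holds for (4) and (5); the remaining constraints have slack.

(4) and (5)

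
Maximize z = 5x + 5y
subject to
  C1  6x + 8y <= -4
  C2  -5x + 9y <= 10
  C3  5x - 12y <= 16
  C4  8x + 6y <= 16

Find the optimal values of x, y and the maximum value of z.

x = 5/7, y = -29/28, maximum z = -45/28

Extreme points and z = 5x + 5y:
  (-58/47, 20/47) → z = -190/47
  (5/7, -29/28) → z = -45/28
  (-88/5, -26/3) → z = -394/3

The optimum lies where 6x + 8y = -4 and 5x - 12y = 16.
Solving simultaneously gives x = 5/7, y = -29/28.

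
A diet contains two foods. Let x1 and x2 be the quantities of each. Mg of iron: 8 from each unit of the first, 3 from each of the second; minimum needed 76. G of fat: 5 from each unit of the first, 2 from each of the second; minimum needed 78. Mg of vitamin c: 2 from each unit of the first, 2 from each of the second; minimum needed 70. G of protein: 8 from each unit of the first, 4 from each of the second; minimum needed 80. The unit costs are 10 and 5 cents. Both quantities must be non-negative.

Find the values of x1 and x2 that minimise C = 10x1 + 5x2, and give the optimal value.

x1 = 8/3, x2 = 97/3, minimum C = 565/3

Vertices and C = 10x1 + 5x2:
  (0, 39) → C = 195
  (35, 0) → C = 350
  (8/3, 97/3) → C = 565/3
The feasible region is unbounded (it extends along (0, 1), (1, 0)), but C strictly increases along every unbounded feasible direction, so there is no improving ray and the minimum is attained at a vertex.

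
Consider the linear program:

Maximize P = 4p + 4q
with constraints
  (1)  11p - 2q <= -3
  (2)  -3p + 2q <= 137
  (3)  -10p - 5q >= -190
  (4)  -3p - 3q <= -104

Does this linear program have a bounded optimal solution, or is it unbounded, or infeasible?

bounded optimum

Vertices and P = 4p + 4q:
  (-61/7, 388/7) → P = 1308/7
  (-203/15, 241/5) → P = 416/3
  (10/3, 94/3) → P = 416/3
The feasible region has finitely many vertices and no improving ray; the maximum is 1308/7 at (-61/7, 388/7).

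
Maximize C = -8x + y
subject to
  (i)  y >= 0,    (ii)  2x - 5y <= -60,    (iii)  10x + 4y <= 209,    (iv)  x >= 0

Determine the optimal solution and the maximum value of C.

Vertices and C = -8x + y:
  (805/58, 509/29) → C = -2711/29
  (0, 12) → C = 12
  (0, 209/4) → C = 209/4

At the optimal vertex, 10x + 4y = 209 and x = 0.
Solving simultaneously gives x = 0, y = 209/4.

x = 0, y = 209/4, maximum C = 209/4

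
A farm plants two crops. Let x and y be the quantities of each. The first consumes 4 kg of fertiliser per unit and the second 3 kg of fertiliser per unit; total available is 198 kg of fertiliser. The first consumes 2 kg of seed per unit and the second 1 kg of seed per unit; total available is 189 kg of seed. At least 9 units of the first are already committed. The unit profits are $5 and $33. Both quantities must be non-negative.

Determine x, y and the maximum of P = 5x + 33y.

x = 9, y = 54, maximum P = 1827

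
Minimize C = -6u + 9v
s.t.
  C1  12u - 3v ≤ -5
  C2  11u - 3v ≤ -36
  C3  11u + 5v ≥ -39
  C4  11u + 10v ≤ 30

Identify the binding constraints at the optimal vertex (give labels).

Corner points and C = -6u + 9v:
  (-27/8, -3/8) → C = 135/8
  (-270/143, 66/13) → C = 8154/143
  (-108/11, 69/5) → C = 10071/55

The minimum is at (-27/8, -3/8). Substituting into each constraint, equality holds for C2 and C3; the remaining constraints have slack.

C2 and C3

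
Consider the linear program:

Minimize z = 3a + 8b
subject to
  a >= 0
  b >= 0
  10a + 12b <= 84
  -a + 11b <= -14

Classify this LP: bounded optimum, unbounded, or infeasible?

infeasible

The boundaries a = 0 and b = 0 meet at (0, 0), but that point violates -a + 11b ≤ -14. Every candidate vertex is excluded by some other constraint, so the feasible region is empty.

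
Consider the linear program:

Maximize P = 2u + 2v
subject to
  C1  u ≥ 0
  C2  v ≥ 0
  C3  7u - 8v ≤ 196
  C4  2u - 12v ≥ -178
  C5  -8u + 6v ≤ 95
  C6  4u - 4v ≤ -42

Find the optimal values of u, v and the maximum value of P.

u = 26/5, v = 157/10, maximum P = 209/5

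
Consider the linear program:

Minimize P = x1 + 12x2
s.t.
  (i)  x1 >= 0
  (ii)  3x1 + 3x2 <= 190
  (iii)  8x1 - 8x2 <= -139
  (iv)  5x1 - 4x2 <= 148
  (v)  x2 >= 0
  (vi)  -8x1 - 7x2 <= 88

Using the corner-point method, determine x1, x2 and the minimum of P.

Corner points and P = x1 + 12x2:
  (0, 190/3) → P = 760
  (0, 139/8) → P = 417/2
  (1103/48, 1937/48) → P = 24347/48

The optimum lies where x1 = 0 and 8x1 - 8x2 = -139.
Solving simultaneously gives x1 = 0, x2 = 139/8.

x1 = 0, x2 = 139/8, minimum P = 417/2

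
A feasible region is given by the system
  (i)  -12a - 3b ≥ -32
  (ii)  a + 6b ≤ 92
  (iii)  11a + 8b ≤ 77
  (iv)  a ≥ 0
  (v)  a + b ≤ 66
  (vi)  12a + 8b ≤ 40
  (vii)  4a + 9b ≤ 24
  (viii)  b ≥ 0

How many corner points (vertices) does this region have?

The feasible vertices (each the meet of two boundaries and inside every other half-plane) are:
  (34/15, 8/5)
  (8/3, 0)
  (0, 8/3)
  (0, 0)
  (42/19, 32/19)

5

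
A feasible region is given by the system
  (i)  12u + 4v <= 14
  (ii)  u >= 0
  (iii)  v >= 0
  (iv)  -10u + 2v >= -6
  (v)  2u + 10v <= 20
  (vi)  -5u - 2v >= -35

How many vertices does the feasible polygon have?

Of the 15 pairwise boundary intersections, those satisfying every inequality are:
  (13/16, 17/16)
  (15/28, 53/28)
  (0, 0)
  (0, 2)
  (3/5, 0)

5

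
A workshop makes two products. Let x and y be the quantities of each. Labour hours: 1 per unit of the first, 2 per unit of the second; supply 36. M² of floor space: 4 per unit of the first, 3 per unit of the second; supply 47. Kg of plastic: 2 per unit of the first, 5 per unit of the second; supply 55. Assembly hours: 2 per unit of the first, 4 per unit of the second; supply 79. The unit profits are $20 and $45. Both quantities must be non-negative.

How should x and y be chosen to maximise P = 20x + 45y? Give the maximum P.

x = 5, y = 9, maximum P = 505

Feasible corners and P = 20x + 45y:
  (0, 0) → P = 0
  (0, 11) → P = 495
  (47/4, 0) → P = 235
  (5, 9) → P = 505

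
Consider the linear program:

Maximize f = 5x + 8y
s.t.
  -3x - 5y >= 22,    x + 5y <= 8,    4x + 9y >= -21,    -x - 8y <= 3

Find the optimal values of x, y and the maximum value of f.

x = -93/7, y = 25/7, maximum f = -265/7

Corner points and f = 5x + 8y:
  (-15, 23/5) → f = -191/5
  (-93/7, 25/7) → f = -265/7
  (-177/11, 53/11) → f = -461/11

The optimum lies where -3x - 5y = 22 and 4x + 9y = -21.
Solving simultaneously gives x = -93/7, y = 25/7.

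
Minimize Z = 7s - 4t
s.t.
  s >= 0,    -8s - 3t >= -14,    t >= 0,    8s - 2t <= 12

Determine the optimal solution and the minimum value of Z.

s = 0, t = 14/3, minimum Z = -56/3

Feasible corners and Z = 7s - 4t:
  (0, 14/3) → Z = -56/3
  (0, 0) → Z = 0
  (8/5, 2/5) → Z = 48/5
  (3/2, 0) → Z = 21/2

At the optimal vertex, s = 0 and -8s - 3t = -14.
Solving simultaneously gives s = 0, t = 14/3.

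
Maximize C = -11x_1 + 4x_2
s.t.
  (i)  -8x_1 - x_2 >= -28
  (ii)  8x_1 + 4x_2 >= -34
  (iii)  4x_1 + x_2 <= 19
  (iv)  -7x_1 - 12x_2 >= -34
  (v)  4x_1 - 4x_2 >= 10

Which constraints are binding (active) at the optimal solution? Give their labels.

(ii) and (v)

Extreme points and C = -11x_1 + 4x_2:
  (73/12, -62/3) → C = -1795/12
  (302/89, 76/89) → C = -3018/89
  (-2, -9/2) → C = 4
  (64/19, 33/38) → C = -638/19

The maximum is at (-2, -9/2). Substituting into each constraint, equality holds for (ii) and (v); the remaining constraints have slack.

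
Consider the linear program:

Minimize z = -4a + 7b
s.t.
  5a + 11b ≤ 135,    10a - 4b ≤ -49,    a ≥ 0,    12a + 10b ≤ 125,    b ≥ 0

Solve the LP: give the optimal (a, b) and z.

a = 0, b = 49/4, minimum z = 343/4

The binding constraints are 10a - 4b = -49 and a = 0.
Solving simultaneously gives a = 0, b = 49/4.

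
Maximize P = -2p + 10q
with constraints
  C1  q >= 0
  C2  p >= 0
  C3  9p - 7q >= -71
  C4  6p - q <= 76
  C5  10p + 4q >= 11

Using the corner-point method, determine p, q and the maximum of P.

Feasible corners and P = -2p + 10q:
  (38/3, 0) → P = -76/3
  (11/10, 0) → P = -11/5
  (0, 71/7) → P = 710/7
  (0, 11/4) → P = 55/2
  (201/11, 370/11) → P = 3298/11

The optimum lies where 9p - 7q = -71 and 6p - q = 76.
Solving simultaneously gives p = 201/11, q = 370/11.

p = 201/11, q = 370/11, maximum P = 3298/11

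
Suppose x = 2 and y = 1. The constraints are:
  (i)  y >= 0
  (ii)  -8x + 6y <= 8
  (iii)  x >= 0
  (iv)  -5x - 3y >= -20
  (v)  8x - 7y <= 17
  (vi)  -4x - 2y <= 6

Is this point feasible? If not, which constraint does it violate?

(i): 1 ≥ 0 ✓
(ii): -10 ≤ 8 ✓
(iii): 2 ≥ 0 ✓
(iv): -13 ≥ -20 ✓
(v): 9 ≤ 17 ✓
(vi): -10 ≤ 6 ✓

feasible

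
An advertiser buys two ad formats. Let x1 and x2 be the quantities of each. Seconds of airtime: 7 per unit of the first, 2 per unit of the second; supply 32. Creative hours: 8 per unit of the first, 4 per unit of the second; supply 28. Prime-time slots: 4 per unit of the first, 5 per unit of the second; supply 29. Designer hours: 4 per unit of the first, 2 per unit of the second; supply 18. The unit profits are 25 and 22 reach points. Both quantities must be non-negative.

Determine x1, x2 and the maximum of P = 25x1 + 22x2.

x1 = 1, x2 = 5, maximum P = 135

Corner points and P = 25x1 + 22x2:
  (0, 0) → P = 0
  (0, 29/5) → P = 638/5
  (7/2, 0) → P = 175/2
  (1, 5) → P = 135

At the optimal vertex, 8x1 + 4x2 = 28 and 4x1 + 5x2 = 29.
Solving simultaneously gives x1 = 1, x2 = 5.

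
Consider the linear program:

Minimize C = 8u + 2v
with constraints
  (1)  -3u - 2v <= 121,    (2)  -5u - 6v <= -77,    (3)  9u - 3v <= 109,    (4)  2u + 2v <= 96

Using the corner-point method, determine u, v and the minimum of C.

u = -217, v = 265, minimum C = -1206

Corner points and C = 8u + 2v:
  (-110, 209/2) → C = -671
  (-217, 265) → C = -1206
  (295/23, 148/69) → C = 7376/69
  (253/12, 323/12) → C = 445/2

At the optimal vertex, -3u - 2v = 121 and 2u + 2v = 96.
Solving simultaneously gives u = -217, v = 265.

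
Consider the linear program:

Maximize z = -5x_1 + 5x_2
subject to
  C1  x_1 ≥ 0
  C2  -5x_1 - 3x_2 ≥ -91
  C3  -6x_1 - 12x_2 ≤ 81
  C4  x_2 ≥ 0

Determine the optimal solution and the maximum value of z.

Extreme points and z = -5x_1 + 5x_2:
  (0, 91/3) → z = 455/3
  (0, 0) → z = 0
  (91/5, 0) → z = -91

The binding constraints are x_1 = 0 and -5x_1 - 3x_2 = -91.
Solving simultaneously gives x_1 = 0, x_2 = 91/3.

x_1 = 0, x_2 = 91/3, maximum z = 455/3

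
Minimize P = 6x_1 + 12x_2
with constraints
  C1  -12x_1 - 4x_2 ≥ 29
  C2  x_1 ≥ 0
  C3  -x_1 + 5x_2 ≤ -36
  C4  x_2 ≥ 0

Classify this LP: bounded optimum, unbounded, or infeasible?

The boundaries -12x_1 - 4x_2 = 29 and x_1 = 0 meet at (0, -29/4), but that point violates x_2 ≥ 0. Every candidate vertex is excluded by some other constraint, so the feasible region is empty.

infeasible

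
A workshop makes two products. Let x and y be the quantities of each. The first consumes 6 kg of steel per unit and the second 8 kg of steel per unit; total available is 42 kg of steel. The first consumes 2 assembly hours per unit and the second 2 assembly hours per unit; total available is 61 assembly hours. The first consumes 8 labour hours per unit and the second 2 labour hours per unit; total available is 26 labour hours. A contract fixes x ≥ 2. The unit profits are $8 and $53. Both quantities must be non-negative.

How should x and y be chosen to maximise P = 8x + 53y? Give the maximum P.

x = 2, y = 15/4, maximum P = 859/4

Feasible corners and P = 8x + 53y:
  (13/4, 0) → P = 26
  (2, 0) → P = 16
  (31/13, 45/13) → P = 2633/13
  (2, 15/4) → P = 859/4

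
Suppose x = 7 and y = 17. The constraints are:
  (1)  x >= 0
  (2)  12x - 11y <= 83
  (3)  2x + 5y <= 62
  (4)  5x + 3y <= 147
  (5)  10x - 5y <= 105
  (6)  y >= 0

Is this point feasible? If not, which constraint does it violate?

not feasible — violates (3)

Constraint (3): 2x + 5y = 99, which is not ≤ 62. All other constraints are satisfied.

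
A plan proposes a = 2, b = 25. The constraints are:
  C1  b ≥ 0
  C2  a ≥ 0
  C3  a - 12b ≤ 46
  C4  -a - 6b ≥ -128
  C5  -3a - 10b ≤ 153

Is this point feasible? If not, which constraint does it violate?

not feasible — violates C4

Constraint C4: -a - 6b = -152, which is not ≥ -128. All other constraints are satisfied.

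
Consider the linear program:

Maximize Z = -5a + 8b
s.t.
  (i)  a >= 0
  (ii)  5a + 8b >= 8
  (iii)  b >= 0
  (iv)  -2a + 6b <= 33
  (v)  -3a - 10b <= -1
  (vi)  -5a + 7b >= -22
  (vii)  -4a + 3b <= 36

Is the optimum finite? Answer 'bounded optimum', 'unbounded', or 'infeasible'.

Feasible corners and Z = -5a + 8b:
  (0, 1) → Z = 8
  (0, 11/2) → Z = 44
  (8/5, 0) → Z = -8
  (22/5, 0) → Z = -22
  (363/16, 209/16) → Z = -143/16
The feasible region has finitely many vertices and no improving ray; the maximum is 44 at (0, 11/2).

bounded optimum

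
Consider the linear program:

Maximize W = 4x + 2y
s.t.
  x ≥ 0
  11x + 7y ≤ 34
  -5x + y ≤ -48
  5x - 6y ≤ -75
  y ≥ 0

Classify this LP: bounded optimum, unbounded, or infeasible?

infeasible

The boundaries -5x + y = -48 and 5x - 6y = -75 meet at (363/25, 123/5), but that point violates 11x + 7y ≤ 34. Every candidate vertex is excluded by some other constraint, so the feasible region is empty.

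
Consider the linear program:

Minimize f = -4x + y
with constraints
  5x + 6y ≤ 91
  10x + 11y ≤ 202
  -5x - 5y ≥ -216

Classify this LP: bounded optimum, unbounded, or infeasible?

unbounded

From the feasible point (211/5, -20), moving in the direction (5, -5) keeps every constraint satisfied while f decreases without bound.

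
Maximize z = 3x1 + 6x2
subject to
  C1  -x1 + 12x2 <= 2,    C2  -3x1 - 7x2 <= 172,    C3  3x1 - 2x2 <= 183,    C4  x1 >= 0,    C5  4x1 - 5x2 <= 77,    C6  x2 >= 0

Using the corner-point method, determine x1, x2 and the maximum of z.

x1 = 934/43, x2 = 85/43, maximum z = 3312/43

Extreme points and z = 3x1 + 6x2:
  (0, 1/6) → z = 1
  (934/43, 85/43) → z = 3312/43
  (0, 0) → z = 0
  (77/4, 0) → z = 231/4

The binding constraints are -x1 + 12x2 = 2 and 4x1 - 5x2 = 77.
Solving simultaneously gives x1 = 934/43, x2 = 85/43.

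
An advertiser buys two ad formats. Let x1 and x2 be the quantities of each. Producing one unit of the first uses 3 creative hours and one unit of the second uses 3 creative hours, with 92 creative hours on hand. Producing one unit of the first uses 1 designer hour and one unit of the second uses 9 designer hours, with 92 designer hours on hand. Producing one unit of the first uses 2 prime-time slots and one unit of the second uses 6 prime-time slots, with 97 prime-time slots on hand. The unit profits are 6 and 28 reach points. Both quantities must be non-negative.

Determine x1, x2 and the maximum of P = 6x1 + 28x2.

x1 = 23, x2 = 23/3, maximum P = 1058/3

Feasible corners and P = 6x1 + 28x2:
  (0, 0) → P = 0
  (0, 92/9) → P = 2576/9
  (92/3, 0) → P = 184
  (23, 23/3) → P = 1058/3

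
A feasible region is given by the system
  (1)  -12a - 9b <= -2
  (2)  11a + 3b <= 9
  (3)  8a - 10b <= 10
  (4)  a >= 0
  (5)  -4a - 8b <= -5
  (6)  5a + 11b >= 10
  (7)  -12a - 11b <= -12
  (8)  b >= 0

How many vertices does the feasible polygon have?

Intersecting each pair of boundary lines and keeping only the points that satisfy every inequality leaves:
  (0, 3)
  (69/106, 65/106)
  (0, 12/11)
  (2/7, 60/77)

4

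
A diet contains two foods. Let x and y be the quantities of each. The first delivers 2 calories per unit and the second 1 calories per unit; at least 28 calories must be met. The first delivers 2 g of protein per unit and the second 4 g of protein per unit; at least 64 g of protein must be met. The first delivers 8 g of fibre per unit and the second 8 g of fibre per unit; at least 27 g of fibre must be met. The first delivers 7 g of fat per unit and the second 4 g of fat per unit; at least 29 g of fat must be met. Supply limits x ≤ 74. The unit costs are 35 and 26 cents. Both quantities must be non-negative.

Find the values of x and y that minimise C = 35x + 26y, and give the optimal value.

Corner points and C = 35x + 26y:
  (0, 28) → C = 728
  (32, 0) → C = 1120
  (74, 0) → C = 2590
  (8, 12) → C = 592
The feasible region is unbounded (it extends along (0, 1)), but C strictly increases along every unbounded feasible direction, so there is no improving ray and the minimum is attained at a vertex.

x = 8, y = 12, minimum C = 592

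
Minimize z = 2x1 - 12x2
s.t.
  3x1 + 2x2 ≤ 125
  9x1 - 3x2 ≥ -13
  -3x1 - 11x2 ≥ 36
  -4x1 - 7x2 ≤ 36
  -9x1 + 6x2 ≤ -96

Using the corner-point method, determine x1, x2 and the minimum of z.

Corner points and z = 2x1 - 12x2:
  (1447/27, -161/9) → z = 8690/27
  (947/13, -608/13) → z = 9190/13
  (280/39, -68/13) → z = 3008/39
  (152/29, -236/29) → z = 3136/29

x1 = 280/39, x2 = -68/13, minimum z = 3008/39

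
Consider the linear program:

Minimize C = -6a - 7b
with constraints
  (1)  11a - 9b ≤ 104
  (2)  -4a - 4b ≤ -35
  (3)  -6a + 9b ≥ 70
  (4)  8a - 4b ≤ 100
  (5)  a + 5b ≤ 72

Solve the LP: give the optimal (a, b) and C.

a = 298/39, b = 502/39, minimum C = -5302/39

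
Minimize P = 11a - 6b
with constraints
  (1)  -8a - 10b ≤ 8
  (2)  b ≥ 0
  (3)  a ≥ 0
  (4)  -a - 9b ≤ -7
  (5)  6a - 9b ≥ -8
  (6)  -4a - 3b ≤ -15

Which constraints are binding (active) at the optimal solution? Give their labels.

(5) and (6)

Vertices and P = 11a - 6b:
  (7, 0) → P = 77
  (38/11, 13/33) → P = 392/11
  (37/18, 61/27) → P = 163/18
The feasible region is unbounded (it extends along (3, 2), (1, 0)), but P strictly increases along every unbounded feasible direction, so there is no improving ray and the minimum is attained at a vertex.

The minimum is at (37/18, 61/27). Substituting into each constraint, equality holds for (5) and (6); the remaining constraints have slack.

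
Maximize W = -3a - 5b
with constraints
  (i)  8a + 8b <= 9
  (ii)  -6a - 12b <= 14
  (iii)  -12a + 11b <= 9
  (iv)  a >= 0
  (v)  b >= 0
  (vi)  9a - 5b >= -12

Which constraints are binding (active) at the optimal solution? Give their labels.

(iv) and (v)

Feasible corners and W = -3a - 5b:
  (27/184, 45/46) → W = -981/184
  (9/8, 0) → W = -27/8
  (0, 9/11) → W = -45/11
  (0, 0) → W = 0

The maximum is at (0, 0). Substituting into each constraint, equality holds for (iv) and (v); the remaining constraints have slack.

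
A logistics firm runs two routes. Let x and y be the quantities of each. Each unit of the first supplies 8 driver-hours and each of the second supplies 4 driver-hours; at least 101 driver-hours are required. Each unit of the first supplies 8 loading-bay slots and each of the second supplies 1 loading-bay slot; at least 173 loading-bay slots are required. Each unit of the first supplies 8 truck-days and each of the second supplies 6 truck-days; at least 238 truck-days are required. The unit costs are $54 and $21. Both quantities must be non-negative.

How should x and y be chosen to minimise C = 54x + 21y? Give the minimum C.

The feasible region is unbounded (it extends along (0, 1), (1, 0)), but C strictly increases along every unbounded feasible direction, so there is no improving ray and the minimum is attained at a vertex.

At the optimal vertex, 8x + y = 173 and 8x + 6y = 238.
Solving simultaneously gives x = 20, y = 13.

x = 20, y = 13, minimum C = 1353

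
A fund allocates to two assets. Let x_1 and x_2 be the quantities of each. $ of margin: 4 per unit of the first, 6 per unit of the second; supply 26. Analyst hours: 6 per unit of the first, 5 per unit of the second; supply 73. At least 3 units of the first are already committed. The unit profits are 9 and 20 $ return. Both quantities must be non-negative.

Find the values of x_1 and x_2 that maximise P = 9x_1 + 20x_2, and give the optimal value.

x_1 = 3, x_2 = 7/3, maximum P = 221/3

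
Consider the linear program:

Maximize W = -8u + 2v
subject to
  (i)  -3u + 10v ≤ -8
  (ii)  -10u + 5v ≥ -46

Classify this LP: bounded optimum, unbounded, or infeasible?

unbounded

From the feasible point (84/17, 58/85), moving in the direction (-5, -10) keeps every constraint satisfied while W increases without bound.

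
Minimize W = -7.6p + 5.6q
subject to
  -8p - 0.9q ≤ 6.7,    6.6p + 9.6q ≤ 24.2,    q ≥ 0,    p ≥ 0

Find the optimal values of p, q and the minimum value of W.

Vertices and W = -7.6p + 5.6q:
  (11/3, 0) → W = -418/15
  (0, 121/48) → W = 847/60
  (0, 0) → W = 0

At the optimal vertex, 6.6p + 9.6q = 24.2 and q = 0.
Solving simultaneously gives p = 11/3, q = 0.

p = 11/3, q = 0, minimum W = -418/15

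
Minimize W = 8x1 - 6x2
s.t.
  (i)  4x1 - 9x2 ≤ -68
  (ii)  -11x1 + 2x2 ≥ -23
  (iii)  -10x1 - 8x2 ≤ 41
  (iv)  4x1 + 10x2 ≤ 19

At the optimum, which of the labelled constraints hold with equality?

(iii) and (iv)

Feasible corners and W = 8x1 - 6x2:
  (-913/122, 258/61) → W = -5200/61
  (-509/76, 87/19) → W = -1540/19
  (-281/34, 177/34) → W = -1655/17

The minimum is at (-281/34, 177/34). Substituting into each constraint, equality holds for (iii) and (iv); the remaining constraints have slack.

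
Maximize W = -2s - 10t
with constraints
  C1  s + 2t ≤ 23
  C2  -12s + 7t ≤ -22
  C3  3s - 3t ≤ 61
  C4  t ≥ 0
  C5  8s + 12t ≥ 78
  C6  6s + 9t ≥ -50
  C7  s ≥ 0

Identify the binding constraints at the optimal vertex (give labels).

Feasible corners and W = -2s - 10t:
  (205/31, 254/31) → W = -2950/31
  (191/9, 8/9) → W = -154/3
  (81/20, 19/5) → W = -461/10
  (61/3, 0) → W = -122/3
  (39/4, 0) → W = -39/2

The maximum is at (39/4, 0). Substituting into each constraint, equality holds for C4 and C5; the remaining constraints have slack.

C4 and C5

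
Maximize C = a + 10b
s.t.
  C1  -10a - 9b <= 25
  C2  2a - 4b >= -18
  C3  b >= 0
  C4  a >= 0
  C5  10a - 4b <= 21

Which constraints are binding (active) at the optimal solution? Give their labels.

Corner points and C = a + 10b:
  (0, 9/2) → C = 45
  (39/8, 111/16) → C = 297/4
  (0, 0) → C = 0
  (21/10, 0) → C = 21/10

The maximum is at (39/8, 111/16). Substituting into each constraint, equality holds for C2 and C5; the remaining constraints have slack.

C2 and C5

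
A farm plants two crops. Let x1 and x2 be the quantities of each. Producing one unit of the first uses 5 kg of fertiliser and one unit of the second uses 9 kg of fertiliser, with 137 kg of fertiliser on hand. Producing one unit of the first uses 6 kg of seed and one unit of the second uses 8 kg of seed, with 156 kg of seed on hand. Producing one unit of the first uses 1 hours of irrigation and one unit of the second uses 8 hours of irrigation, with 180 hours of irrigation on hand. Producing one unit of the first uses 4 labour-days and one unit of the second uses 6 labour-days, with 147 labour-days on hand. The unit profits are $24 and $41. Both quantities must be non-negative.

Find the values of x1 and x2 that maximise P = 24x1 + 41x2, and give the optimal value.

Feasible corners and P = 24x1 + 41x2:
  (0, 0) → P = 0
  (0, 137/9) → P = 5617/9
  (26, 0) → P = 624
  (22, 3) → P = 651

x1 = 22, x2 = 3, maximum P = 651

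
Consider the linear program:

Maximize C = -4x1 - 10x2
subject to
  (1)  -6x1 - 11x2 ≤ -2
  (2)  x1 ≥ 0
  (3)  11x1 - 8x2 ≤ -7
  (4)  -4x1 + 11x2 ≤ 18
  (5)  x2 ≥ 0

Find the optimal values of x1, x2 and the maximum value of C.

x1 = 0, x2 = 7/8, maximum C = -35/4

Corner points and C = -4x1 - 10x2:
  (0, 7/8) → C = -35/4
  (0, 18/11) → C = -180/11
  (67/89, 170/89) → C = -1968/89

The binding constraints are x1 = 0 and 11x1 - 8x2 = -7.
Solving simultaneously gives x1 = 0, x2 = 7/8.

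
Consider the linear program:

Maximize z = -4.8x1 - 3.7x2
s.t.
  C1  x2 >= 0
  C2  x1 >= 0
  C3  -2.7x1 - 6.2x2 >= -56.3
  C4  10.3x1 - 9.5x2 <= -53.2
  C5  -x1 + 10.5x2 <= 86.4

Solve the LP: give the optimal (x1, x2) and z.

x1 = 0, x2 = 5.6, maximum z = -20.72

Vertices and z = -4.8x1 - 3.7x2:
  (0, 28/5) → z = -518/25
  (0, 288/35) → z = -5328/175
  (20501/8951, 72353/8951) → z = -3661109/89510
  (5547/3455, 28958/3455) → z = -668851/17275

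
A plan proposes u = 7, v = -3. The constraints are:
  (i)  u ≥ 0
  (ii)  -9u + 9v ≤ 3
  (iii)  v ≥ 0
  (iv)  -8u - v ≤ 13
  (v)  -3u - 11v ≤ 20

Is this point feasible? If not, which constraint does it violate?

Constraint (iii): v = -3, which is not ≥ 0. All other constraints are satisfied.

not feasible — violates (iii)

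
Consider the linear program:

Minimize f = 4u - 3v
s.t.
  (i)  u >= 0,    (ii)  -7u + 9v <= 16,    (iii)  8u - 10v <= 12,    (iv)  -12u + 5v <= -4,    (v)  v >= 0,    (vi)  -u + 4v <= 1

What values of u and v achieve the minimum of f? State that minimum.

Corner points and f = 4u - 3v:
  (3/2, 0) → f = 6
  (29/11, 10/11) → f = 86/11
  (1/3, 0) → f = 4/3
  (21/43, 16/43) → f = 36/43

The binding constraints are -12u + 5v = -4 and -u + 4v = 1.
Solving simultaneously gives u = 21/43, v = 16/43.

u = 21/43, v = 16/43, minimum f = 36/43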